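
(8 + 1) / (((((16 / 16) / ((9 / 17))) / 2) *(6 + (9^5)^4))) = 54 / 68893437601322596573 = 0.00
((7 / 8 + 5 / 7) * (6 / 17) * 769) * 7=205323 / 68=3019.46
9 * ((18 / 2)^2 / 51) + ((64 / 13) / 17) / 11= 34813 / 2431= 14.32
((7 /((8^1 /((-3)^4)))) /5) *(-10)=-567 /4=-141.75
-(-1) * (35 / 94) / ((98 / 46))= 115 / 658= 0.17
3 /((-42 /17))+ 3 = 25 /14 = 1.79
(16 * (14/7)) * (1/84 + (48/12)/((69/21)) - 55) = -831080/483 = -1720.66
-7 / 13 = -0.54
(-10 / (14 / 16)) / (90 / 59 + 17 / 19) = -89680 / 18991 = -4.72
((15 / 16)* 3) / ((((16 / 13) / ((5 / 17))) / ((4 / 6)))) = 975 / 2176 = 0.45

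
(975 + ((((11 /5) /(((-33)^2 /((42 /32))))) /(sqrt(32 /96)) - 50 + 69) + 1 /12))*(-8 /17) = -23858 /51 - 7*sqrt(3) /5610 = -467.81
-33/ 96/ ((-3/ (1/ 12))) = 11/ 1152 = 0.01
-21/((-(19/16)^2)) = 5376/361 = 14.89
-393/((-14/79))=31047/14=2217.64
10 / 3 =3.33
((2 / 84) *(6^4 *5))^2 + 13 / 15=23804.95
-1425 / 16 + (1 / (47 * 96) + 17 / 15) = -1983677 / 22560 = -87.93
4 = 4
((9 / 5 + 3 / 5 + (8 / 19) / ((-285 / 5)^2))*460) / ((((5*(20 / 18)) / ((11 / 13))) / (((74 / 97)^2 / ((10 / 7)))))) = 7184391812752 / 104871537875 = 68.51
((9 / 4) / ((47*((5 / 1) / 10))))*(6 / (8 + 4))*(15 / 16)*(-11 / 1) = -1485 / 3008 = -0.49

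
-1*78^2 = -6084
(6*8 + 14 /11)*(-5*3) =-8130 /11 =-739.09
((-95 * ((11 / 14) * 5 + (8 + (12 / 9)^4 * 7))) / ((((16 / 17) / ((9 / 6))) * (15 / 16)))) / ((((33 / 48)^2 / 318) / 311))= -1150688082.75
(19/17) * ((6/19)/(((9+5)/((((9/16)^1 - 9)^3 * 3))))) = -22143375/487424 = -45.43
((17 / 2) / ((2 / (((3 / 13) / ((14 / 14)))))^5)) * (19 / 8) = 78489 / 190102016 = 0.00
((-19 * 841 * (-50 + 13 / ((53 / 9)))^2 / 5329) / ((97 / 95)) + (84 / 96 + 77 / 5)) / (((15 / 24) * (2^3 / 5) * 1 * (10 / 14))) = -2720486647816931 / 290401723400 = -9368.01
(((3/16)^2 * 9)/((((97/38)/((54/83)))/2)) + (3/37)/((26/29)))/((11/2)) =31193985/681565456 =0.05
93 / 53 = 1.75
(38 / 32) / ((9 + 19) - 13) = 19 / 240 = 0.08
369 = 369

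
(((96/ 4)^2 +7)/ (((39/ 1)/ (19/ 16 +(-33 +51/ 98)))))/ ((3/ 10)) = -71513695/ 45864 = -1559.26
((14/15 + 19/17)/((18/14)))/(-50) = -3661/114750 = -0.03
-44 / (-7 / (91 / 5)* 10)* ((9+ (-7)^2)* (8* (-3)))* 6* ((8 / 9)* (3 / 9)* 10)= -4246528 / 15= -283101.87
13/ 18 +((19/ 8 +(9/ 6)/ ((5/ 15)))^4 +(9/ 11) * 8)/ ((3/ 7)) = 2120280391/ 405504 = 5228.75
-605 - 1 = -606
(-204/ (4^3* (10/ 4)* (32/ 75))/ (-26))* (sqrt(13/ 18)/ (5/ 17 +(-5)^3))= -867* sqrt(26)/ 5644288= -0.00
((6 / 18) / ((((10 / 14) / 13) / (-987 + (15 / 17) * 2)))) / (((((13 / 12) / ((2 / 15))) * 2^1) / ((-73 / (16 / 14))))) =19970391 / 850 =23494.58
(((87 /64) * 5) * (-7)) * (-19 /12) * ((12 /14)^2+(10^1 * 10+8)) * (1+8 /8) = 917415 /56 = 16382.41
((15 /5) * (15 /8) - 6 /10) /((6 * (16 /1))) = 67 /1280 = 0.05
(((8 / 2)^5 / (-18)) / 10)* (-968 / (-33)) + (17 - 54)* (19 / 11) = -342713 / 1485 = -230.78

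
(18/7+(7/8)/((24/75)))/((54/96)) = 2377/252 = 9.43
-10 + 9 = -1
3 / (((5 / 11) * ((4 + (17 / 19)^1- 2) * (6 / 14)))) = 133 / 25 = 5.32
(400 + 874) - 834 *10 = -7066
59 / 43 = 1.37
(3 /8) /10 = 3 /80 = 0.04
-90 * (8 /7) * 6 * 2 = -8640 /7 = -1234.29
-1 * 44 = -44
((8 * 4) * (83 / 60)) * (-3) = -664 / 5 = -132.80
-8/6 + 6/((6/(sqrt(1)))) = -1/3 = -0.33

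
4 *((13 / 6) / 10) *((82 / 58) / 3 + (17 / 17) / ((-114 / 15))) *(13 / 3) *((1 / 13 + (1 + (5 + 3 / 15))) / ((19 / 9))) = 992732 / 261725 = 3.79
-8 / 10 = -4 / 5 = -0.80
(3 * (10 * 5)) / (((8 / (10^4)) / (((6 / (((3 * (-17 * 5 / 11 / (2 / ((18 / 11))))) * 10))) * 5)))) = -1512500 / 51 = -29656.86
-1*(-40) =40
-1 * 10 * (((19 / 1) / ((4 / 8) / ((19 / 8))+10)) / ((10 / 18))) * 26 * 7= -591318 / 97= -6096.06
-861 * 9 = -7749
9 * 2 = 18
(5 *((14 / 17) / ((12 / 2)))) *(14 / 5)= 98 / 51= 1.92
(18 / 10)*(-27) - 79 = -127.60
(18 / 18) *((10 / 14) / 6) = 5 / 42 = 0.12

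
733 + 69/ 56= 41117/ 56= 734.23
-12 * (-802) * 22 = 211728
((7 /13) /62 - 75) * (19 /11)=-1148417 /8866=-129.53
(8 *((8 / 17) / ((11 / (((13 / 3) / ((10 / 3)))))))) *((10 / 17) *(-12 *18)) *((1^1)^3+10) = -179712 / 289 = -621.84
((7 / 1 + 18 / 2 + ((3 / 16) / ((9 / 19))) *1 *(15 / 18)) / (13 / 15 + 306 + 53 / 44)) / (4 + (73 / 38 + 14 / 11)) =54060985 / 7336851468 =0.01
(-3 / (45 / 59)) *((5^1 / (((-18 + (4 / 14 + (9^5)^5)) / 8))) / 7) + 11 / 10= 165834435156817948005918707 / 150758577415289043641748570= 1.10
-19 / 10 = -1.90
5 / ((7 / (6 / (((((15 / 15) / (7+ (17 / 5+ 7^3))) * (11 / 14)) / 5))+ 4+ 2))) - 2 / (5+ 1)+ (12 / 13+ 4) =28970113 / 3003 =9647.06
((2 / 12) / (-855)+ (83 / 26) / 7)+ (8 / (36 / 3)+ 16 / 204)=4765424 / 3968055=1.20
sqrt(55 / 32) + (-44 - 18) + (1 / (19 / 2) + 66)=sqrt(110) / 8 + 78 / 19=5.42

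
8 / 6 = 4 / 3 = 1.33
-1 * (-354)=354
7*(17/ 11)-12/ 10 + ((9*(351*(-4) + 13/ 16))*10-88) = -55600713/ 440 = -126365.26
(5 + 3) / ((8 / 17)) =17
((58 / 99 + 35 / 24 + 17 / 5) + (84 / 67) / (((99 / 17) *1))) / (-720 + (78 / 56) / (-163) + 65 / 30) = -1713294793 / 217312358010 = -0.01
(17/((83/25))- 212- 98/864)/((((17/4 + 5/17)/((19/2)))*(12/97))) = -232536770809/66477024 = -3498.00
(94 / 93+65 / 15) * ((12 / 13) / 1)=1988 / 403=4.93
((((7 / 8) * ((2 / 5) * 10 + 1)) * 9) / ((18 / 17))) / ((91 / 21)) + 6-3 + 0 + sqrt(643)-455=-92231 / 208 + sqrt(643)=-418.06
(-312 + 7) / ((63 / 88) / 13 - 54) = 348920 / 61713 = 5.65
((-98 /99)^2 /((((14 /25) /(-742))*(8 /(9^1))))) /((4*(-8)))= 3181325 /69696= 45.65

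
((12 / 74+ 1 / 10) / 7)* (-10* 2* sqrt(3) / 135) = -194* sqrt(3) / 34965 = -0.01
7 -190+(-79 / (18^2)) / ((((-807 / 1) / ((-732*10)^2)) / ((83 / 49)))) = 9694311479 / 355887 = 27239.86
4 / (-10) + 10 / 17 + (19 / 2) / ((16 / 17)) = 27967 / 2720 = 10.28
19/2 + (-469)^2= 439941/2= 219970.50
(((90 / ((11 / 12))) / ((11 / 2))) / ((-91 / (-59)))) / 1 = 127440 / 11011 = 11.57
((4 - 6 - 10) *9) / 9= -12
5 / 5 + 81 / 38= 119 / 38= 3.13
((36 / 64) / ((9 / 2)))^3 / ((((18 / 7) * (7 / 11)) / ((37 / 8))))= 407 / 73728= 0.01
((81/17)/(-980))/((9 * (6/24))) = -9/4165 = -0.00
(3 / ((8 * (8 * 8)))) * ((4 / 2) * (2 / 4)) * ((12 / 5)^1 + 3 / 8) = 333 / 20480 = 0.02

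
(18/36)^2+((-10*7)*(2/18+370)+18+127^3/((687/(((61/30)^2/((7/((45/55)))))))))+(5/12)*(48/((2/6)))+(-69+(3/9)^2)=-21563000197/881650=-24457.55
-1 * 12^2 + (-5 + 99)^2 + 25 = 8717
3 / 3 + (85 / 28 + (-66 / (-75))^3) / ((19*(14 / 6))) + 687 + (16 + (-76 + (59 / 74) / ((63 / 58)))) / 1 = 12184250080231 / 19376437500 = 628.82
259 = 259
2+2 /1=4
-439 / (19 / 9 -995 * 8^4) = 3951 / 36679661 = 0.00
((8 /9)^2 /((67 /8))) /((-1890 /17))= -4352 /5128515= -0.00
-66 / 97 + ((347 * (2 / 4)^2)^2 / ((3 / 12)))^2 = 1406337745201 / 1552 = 906145454.38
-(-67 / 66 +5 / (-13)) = 1.40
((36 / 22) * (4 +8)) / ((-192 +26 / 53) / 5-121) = -11448 / 92873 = -0.12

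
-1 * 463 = -463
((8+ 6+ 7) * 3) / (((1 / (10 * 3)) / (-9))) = -17010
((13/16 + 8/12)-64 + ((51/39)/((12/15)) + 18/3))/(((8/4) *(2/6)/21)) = -719229/416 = -1728.92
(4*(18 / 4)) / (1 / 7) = 126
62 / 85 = 0.73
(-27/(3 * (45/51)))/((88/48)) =-306/55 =-5.56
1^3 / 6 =1 / 6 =0.17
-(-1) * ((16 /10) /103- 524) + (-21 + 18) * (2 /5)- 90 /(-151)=-8158924 /15553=-524.59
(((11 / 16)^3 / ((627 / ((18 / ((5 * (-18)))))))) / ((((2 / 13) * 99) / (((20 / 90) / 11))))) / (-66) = 13 / 6240706560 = 0.00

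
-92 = -92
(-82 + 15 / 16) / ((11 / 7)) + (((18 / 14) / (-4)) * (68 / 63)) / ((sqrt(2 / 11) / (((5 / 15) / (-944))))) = -9079 / 176 + 17 * sqrt(22) / 277536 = -51.58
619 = 619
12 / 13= 0.92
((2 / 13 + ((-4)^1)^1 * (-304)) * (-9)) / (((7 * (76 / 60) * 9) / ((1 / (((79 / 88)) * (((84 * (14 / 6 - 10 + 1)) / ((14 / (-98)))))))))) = -0.04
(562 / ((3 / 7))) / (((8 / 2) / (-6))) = -1967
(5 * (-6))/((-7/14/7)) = 420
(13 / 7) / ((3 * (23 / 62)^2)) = 49972 / 11109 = 4.50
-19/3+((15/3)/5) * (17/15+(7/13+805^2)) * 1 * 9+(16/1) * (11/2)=1137302734/195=5832321.71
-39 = -39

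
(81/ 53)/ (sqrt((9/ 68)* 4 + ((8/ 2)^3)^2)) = 81* sqrt(1183897)/ 3690973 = 0.02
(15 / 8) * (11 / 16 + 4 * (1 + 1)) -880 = -863.71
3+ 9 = 12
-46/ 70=-23/ 35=-0.66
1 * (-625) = -625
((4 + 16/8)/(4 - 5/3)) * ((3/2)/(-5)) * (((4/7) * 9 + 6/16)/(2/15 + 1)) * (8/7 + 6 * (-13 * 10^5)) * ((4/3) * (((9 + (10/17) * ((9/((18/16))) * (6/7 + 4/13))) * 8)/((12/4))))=13606917077512224/9020557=1508434243.86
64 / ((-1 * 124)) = -16 / 31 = -0.52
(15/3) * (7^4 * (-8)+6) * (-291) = 27938910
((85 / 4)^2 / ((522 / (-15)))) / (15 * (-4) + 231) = -36125 / 476064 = -0.08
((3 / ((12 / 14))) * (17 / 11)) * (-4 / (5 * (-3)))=238 / 165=1.44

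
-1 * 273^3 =-20346417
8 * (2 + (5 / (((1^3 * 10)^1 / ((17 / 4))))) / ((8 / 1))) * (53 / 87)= 265 / 24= 11.04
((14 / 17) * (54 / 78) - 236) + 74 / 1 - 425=-129601 / 221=-586.43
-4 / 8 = -1 / 2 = -0.50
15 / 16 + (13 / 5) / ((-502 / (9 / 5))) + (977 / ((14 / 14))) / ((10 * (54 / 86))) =424306543 / 2710800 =156.52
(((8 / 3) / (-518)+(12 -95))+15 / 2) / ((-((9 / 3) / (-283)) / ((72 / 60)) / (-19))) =126182059 / 777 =162396.47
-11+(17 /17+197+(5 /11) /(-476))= 979127 /5236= 187.00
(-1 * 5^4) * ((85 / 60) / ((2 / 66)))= -116875 / 4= -29218.75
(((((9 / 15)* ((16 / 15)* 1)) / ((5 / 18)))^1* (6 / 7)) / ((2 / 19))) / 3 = 5472 / 875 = 6.25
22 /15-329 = -4913 /15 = -327.53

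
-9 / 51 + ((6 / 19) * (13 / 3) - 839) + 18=-819.81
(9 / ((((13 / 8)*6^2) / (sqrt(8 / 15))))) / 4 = sqrt(30) / 195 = 0.03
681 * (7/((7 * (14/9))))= 6129/14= 437.79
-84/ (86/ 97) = -4074/ 43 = -94.74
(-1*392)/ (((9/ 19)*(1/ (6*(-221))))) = 3292016/ 3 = 1097338.67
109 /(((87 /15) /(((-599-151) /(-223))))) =408750 /6467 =63.21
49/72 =0.68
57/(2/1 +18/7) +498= 16335/32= 510.47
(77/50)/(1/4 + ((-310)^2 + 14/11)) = 1694/105711675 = 0.00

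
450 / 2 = 225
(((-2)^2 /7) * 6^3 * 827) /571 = 714528 /3997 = 178.77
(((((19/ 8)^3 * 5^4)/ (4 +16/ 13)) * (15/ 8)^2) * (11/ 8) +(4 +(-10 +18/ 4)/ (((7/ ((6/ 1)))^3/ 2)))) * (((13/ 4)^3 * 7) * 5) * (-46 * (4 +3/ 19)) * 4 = -943939505529614659715/ 132766498816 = -7109771771.85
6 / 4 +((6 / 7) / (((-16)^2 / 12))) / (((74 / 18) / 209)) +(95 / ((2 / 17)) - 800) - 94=-687551 / 8288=-82.96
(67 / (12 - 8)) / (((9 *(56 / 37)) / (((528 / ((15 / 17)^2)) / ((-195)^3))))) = -7880741 / 70070568750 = -0.00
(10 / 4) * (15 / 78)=25 / 52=0.48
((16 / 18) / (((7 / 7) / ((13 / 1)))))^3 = 1124864 / 729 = 1543.02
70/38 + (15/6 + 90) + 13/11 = 39929/418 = 95.52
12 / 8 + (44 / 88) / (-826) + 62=104901 / 1652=63.50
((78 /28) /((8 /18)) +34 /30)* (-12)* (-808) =2511668 /35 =71761.94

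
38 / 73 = 0.52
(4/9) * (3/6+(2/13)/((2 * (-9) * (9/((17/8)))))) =4195/18954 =0.22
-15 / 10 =-3 / 2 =-1.50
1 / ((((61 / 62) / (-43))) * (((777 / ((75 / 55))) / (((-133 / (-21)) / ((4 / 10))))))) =-633175 / 521367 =-1.21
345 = 345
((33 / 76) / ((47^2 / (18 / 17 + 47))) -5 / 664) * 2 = 47789 / 12467596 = 0.00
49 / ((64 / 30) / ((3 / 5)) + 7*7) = 441 / 473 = 0.93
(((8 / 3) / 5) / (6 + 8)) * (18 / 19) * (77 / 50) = 132 / 2375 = 0.06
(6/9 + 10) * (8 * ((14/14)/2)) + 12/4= 137/3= 45.67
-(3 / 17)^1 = -3 / 17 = -0.18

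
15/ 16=0.94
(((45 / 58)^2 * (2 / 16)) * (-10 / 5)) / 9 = -225 / 13456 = -0.02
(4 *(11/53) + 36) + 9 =2429/53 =45.83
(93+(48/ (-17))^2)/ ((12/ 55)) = 534985/ 1156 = 462.79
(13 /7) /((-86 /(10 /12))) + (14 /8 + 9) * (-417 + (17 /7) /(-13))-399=-32760371 /6708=-4883.78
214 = 214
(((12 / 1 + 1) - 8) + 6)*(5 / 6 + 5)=385 / 6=64.17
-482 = -482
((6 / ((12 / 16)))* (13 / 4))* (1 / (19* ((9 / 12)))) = 104 / 57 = 1.82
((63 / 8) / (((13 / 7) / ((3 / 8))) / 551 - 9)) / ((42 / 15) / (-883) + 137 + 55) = -33878061 / 7426267984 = -0.00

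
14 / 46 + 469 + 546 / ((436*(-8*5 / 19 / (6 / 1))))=46703937 / 100280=465.74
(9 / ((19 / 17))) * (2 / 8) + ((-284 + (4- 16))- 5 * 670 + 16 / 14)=-1937993 / 532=-3642.84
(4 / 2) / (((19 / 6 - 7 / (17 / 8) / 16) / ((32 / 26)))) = 1632 / 1963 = 0.83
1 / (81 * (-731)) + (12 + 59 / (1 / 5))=18177776 / 59211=307.00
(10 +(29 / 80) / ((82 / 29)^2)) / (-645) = -5403589 / 346958400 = -0.02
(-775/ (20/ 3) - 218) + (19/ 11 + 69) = -11595/ 44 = -263.52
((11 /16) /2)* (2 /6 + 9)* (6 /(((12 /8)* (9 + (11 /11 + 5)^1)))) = 77 /90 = 0.86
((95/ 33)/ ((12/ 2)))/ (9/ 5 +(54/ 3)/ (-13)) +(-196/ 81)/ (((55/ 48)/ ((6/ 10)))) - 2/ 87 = -523201/ 3875850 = -0.13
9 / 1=9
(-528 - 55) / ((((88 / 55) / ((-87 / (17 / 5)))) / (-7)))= -65265.99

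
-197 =-197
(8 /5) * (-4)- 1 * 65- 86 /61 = -22207 /305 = -72.81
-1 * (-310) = 310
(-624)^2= 389376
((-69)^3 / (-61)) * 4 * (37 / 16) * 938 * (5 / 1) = 28503083385 / 122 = 233631831.02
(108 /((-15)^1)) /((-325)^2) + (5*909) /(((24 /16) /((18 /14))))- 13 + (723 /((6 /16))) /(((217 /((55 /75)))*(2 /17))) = 1353954355939 /343809375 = 3938.10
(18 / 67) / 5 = 18 / 335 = 0.05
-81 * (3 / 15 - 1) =324 / 5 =64.80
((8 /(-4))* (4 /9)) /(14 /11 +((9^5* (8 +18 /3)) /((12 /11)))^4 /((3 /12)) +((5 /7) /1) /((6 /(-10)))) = -2464 /3656464027853491893291534201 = -0.00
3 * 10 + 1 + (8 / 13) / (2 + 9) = 4441 / 143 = 31.06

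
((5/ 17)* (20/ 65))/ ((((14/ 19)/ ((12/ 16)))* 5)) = 57/ 3094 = 0.02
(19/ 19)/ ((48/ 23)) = 23/ 48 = 0.48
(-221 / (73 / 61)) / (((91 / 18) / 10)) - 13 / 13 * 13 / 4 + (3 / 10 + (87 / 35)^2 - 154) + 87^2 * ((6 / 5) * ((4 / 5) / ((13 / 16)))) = 39186437497 / 4650100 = 8427.01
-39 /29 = -1.34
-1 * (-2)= 2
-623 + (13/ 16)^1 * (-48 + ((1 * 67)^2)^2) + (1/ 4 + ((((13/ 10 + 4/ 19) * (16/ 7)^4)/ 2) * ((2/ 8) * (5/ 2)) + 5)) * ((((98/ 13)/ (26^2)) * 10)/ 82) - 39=3138264352346327/ 191683856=16372084.84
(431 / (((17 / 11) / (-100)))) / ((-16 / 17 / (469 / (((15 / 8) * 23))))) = 22235290 / 69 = 322250.58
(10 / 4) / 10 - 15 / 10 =-5 / 4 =-1.25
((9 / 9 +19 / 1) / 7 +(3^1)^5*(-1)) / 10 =-1681 / 70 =-24.01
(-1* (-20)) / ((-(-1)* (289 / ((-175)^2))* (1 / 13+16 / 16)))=568750 / 289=1967.99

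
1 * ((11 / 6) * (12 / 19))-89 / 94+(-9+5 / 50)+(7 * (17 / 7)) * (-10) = -797846 / 4465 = -178.69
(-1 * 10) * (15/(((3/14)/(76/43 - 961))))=28872900/43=671462.79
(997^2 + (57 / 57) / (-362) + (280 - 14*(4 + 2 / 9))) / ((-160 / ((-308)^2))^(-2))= 161960048450 / 57264303789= 2.83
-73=-73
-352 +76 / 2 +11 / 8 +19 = -293.62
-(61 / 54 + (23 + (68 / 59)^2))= -4785439 / 187974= -25.46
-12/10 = -6/5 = -1.20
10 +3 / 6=21 / 2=10.50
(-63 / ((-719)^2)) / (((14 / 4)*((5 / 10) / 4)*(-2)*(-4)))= -18 / 516961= -0.00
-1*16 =-16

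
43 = 43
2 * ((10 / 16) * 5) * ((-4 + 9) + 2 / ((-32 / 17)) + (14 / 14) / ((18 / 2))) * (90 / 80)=14575 / 512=28.47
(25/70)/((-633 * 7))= -5/62034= -0.00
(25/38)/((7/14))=25/19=1.32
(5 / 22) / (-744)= -5 / 16368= -0.00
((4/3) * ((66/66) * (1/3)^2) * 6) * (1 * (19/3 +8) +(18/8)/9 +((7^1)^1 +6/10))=2662/135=19.72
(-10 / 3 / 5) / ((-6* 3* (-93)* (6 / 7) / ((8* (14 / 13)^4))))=-1075648 / 215150013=-0.00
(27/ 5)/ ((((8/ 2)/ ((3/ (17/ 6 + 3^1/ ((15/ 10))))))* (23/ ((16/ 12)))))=162/ 3335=0.05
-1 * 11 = -11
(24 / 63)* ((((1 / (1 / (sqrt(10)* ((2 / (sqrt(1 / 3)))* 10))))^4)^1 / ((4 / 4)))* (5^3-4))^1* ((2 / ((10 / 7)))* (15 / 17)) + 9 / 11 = 1533312000153 / 187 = 8199529412.58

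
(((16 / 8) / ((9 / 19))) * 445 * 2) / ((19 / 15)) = 2966.67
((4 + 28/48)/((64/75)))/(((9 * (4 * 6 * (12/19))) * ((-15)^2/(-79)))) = -82555/5971968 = -0.01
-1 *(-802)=802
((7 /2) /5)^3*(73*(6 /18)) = 25039 /3000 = 8.35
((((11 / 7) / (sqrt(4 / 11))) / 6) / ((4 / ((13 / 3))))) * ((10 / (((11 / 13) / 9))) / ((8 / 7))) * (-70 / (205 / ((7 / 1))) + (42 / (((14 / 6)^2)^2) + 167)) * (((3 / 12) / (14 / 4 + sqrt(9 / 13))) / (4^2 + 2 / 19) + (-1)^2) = -37485743815 * sqrt(143) / 55173761664 + 729079960796785 * sqrt(11) / 331042569984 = 7296.33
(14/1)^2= 196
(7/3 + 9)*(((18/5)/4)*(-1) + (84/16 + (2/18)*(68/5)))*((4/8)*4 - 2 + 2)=3587/27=132.85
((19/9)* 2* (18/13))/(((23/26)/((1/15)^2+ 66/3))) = 752552/5175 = 145.42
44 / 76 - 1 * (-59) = 1132 / 19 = 59.58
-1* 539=-539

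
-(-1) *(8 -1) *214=1498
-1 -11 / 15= -26 / 15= -1.73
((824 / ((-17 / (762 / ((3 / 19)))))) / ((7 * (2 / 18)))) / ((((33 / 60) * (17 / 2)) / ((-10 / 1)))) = 14315846400 / 22253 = 643322.09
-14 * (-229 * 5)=16030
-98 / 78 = -49 / 39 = -1.26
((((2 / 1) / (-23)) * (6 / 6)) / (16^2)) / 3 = -1 / 8832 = -0.00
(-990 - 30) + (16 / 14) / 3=-21412 / 21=-1019.62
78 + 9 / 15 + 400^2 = 800393 / 5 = 160078.60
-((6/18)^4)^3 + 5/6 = 885733/1062882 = 0.83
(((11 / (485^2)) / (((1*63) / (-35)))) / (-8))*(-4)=-11 / 846810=-0.00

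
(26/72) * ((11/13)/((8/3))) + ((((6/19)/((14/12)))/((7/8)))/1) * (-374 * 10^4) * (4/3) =-137871349759/89376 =-1542599.24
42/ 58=21/ 29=0.72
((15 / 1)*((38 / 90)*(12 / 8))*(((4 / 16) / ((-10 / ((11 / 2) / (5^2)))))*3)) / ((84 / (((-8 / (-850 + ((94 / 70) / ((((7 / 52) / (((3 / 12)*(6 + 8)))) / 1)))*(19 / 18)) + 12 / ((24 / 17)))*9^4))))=-5977873626813 / 57375584000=-104.19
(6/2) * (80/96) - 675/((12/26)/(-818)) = 2392655/2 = 1196327.50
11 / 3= 3.67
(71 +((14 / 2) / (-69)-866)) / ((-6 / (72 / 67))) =219448 / 1541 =142.41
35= 35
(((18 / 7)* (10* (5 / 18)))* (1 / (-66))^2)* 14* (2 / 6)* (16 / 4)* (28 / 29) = 2800 / 94743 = 0.03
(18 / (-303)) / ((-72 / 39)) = 13 / 404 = 0.03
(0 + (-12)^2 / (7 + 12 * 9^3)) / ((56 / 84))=216 / 8755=0.02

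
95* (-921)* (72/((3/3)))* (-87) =548068680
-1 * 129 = -129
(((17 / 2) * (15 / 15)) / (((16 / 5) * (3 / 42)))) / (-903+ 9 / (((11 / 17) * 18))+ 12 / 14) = -45815 / 1110488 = -0.04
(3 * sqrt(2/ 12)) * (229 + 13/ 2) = 471 * sqrt(6)/ 4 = 288.43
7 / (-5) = -1.40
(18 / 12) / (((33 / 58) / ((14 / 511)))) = 58 / 803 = 0.07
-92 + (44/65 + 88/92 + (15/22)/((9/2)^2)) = -40109156/444015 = -90.33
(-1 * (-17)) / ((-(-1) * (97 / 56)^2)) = 53312 / 9409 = 5.67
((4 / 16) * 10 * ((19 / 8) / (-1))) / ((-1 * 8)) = 95 / 128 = 0.74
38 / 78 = 19 / 39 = 0.49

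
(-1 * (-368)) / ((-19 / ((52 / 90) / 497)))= -9568 / 424935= -0.02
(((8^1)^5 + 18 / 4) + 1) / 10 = 65547 / 20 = 3277.35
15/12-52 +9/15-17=-67.15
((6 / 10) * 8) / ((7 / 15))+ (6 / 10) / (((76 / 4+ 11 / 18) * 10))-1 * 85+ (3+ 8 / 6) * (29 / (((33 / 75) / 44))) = 2315071642 / 185325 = 12491.96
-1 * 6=-6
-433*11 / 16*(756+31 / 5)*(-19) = 344884067 / 80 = 4311050.84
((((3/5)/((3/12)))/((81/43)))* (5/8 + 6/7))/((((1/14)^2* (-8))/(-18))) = 832.77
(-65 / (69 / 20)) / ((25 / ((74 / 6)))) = -1924 / 207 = -9.29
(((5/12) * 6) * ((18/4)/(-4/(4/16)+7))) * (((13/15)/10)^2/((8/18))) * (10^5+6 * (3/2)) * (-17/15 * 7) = 2011280999/120000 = 16760.67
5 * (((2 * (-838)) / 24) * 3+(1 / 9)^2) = -169685 / 162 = -1047.44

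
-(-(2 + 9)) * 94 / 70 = 517 / 35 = 14.77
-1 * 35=-35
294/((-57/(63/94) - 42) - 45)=-6174/3613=-1.71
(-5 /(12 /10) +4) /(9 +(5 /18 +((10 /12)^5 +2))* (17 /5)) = -6480 /704149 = -0.01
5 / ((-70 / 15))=-15 / 14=-1.07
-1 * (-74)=74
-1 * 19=-19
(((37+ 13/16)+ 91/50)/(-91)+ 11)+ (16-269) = -8824653/36400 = -242.44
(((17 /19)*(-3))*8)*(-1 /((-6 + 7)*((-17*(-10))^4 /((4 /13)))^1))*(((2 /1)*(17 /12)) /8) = 1 /356915000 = 0.00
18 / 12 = 1.50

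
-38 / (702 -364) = -19 / 169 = -0.11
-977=-977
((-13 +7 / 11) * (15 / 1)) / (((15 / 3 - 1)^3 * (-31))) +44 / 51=133037 / 139128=0.96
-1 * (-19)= 19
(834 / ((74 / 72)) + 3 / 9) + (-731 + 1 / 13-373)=-421544 / 1443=-292.13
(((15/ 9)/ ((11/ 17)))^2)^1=7225/ 1089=6.63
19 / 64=0.30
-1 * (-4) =4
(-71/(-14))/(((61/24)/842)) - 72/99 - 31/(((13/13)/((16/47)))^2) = 17386892480/10375673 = 1675.74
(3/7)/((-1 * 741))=-1/1729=-0.00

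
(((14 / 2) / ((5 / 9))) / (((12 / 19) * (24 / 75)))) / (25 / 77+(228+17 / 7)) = 153615 / 568576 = 0.27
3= 3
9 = 9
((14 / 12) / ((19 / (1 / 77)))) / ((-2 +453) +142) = 1 / 743622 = 0.00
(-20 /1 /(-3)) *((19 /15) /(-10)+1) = 262 /45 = 5.82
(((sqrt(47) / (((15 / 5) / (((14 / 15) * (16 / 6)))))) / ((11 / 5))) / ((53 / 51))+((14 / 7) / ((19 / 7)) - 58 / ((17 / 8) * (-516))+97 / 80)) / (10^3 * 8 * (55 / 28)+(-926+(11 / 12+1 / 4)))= 46719253 / 345089982920+26656 * sqrt(47) / 1086403593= 0.00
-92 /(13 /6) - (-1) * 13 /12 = -6455 /156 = -41.38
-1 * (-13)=13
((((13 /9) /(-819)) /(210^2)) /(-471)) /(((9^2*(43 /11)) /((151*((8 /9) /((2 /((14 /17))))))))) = 3322 /224145192982725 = 0.00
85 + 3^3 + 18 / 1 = 130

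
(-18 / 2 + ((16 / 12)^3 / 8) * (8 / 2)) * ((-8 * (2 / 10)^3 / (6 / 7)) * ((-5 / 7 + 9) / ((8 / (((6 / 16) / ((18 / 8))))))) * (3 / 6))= 6119 / 121500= 0.05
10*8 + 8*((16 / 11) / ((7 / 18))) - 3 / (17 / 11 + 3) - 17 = 355209 / 3850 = 92.26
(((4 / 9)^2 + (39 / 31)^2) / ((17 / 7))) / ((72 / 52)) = 12610507 / 23819346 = 0.53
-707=-707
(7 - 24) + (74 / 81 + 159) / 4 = 7445 / 324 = 22.98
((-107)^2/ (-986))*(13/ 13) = -11449/ 986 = -11.61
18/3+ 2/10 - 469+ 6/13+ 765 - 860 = -36227/65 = -557.34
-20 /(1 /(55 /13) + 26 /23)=-25300 /1729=-14.63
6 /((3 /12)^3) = 384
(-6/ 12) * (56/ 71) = -28/ 71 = -0.39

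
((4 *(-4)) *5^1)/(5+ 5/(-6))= -96/5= -19.20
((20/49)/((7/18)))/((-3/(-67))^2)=179560/343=523.50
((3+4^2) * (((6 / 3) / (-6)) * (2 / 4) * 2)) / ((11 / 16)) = -304 / 33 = -9.21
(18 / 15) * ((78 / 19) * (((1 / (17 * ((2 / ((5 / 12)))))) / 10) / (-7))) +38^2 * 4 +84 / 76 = 261240661 / 45220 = 5777.10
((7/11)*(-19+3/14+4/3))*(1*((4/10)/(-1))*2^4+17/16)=312991/5280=59.28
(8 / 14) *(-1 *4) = -2.29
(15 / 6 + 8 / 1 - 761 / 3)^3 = -3105745579 / 216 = -14378451.75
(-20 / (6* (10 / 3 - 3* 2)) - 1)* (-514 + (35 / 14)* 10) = -489 / 4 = -122.25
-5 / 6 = -0.83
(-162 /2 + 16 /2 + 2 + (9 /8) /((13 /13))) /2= -559 /16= -34.94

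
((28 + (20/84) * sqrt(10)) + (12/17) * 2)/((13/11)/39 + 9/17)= 935 * sqrt(10)/2198 + 8250/157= 53.89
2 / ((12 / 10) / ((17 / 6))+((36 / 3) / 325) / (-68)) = 11050 / 2337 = 4.73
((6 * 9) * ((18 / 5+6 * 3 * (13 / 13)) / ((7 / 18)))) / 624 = 2187 / 455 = 4.81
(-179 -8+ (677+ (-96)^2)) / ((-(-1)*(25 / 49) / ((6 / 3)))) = 951188 / 25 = 38047.52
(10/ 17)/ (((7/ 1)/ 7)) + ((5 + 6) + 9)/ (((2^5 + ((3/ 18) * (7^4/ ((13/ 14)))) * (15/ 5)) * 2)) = 174440/ 292791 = 0.60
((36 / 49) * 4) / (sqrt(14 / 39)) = 72 * sqrt(546) / 343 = 4.90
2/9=0.22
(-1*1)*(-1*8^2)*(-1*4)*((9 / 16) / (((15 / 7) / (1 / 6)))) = -56 / 5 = -11.20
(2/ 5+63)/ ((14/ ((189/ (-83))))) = -8559/ 830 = -10.31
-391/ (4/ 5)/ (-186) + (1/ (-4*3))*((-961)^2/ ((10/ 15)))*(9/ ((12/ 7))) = -1803628693/ 2976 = -606058.03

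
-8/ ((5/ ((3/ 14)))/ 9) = -108/ 35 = -3.09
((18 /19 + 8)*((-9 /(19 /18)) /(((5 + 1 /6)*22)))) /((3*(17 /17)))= -27540 /123101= -0.22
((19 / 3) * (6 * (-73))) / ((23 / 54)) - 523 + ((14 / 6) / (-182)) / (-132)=-7035.87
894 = 894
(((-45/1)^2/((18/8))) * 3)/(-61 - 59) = -45/2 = -22.50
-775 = -775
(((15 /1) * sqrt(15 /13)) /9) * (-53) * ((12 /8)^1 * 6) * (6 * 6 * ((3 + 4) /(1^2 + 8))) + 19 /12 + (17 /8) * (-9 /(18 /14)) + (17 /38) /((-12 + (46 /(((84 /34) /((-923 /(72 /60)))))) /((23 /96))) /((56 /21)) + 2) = -22260 * sqrt(195) /13 - 1902278011 /143117880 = -23924.37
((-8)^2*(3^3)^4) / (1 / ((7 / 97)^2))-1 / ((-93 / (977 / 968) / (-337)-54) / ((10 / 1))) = 14740601785135141 / 83219885799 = 177128.36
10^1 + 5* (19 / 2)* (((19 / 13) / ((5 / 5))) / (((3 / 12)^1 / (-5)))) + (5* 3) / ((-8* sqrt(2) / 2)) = -17920 / 13-15* sqrt(2) / 8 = -1381.11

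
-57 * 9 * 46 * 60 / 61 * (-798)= 18522495.74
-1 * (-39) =39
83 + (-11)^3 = -1248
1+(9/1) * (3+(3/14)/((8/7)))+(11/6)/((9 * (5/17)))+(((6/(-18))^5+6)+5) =804349/19440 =41.38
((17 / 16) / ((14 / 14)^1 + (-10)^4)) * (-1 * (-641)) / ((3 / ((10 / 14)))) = 54485 / 3360336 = 0.02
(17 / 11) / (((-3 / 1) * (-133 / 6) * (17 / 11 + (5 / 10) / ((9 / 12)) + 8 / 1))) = 102 / 44821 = 0.00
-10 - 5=-15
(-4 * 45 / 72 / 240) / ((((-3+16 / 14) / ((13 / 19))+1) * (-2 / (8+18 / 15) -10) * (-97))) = 161 / 26259840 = 0.00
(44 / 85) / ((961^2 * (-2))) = -22 / 78499285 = -0.00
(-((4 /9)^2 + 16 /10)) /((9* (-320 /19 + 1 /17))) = 18088 /1519965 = 0.01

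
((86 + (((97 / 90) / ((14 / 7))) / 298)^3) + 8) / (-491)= -14507552844048673 / 75778813255104000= -0.19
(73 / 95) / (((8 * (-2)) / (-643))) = 46939 / 1520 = 30.88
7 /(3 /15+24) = 35 /121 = 0.29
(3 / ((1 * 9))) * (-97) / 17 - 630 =-32227 / 51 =-631.90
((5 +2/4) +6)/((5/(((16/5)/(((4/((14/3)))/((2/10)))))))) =1.72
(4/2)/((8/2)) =1/2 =0.50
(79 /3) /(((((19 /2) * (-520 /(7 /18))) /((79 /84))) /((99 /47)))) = -68651 /16716960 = -0.00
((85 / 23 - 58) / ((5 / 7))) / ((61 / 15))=-26229 / 1403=-18.69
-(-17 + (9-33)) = 41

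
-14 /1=-14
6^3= 216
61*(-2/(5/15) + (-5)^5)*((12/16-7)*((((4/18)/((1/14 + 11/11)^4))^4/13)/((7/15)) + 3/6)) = 7135278597361181349906413101/11951770749521484375000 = 597005.98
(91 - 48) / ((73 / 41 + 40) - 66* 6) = -1763 / 14523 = -0.12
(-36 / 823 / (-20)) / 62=9 / 255130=0.00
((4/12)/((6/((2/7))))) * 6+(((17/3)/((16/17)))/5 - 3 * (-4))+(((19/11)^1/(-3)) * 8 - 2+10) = 102831/6160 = 16.69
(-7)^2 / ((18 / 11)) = 539 / 18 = 29.94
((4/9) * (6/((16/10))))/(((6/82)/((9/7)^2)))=1845/49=37.65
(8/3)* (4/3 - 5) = -88/9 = -9.78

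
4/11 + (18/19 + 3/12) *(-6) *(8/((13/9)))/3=-2696/209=-12.90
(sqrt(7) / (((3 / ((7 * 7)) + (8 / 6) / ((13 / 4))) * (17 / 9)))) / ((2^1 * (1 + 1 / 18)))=154791 * sqrt(7) / 291023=1.41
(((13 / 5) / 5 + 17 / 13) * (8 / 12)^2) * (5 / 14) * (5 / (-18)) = -22 / 273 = -0.08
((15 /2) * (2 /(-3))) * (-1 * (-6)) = -30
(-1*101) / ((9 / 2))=-202 / 9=-22.44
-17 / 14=-1.21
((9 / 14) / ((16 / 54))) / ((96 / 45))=3645 / 3584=1.02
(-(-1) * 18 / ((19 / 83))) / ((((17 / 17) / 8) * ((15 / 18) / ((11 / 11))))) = 71712 / 95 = 754.86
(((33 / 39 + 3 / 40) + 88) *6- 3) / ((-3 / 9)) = -413811 / 260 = -1591.58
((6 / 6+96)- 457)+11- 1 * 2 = -351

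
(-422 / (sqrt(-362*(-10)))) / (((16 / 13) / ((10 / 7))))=-2743*sqrt(905) / 10136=-8.14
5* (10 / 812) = 25 / 406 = 0.06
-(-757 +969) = -212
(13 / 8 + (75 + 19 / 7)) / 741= 1481 / 13832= 0.11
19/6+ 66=415/6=69.17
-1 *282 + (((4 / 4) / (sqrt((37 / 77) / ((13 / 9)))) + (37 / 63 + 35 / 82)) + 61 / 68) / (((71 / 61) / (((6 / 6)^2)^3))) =-3496267139 / 12470724 + 61 *sqrt(37037) / 7881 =-278.87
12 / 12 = 1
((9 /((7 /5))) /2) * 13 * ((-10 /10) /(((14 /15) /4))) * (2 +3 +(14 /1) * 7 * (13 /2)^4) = -12280866975 /392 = -31328742.28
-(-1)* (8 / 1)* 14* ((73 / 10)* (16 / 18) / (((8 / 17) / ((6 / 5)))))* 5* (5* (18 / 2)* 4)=1667904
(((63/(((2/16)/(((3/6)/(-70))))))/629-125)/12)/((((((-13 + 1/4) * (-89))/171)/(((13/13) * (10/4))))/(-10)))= 37348585/951677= 39.25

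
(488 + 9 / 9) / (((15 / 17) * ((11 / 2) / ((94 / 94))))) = 100.76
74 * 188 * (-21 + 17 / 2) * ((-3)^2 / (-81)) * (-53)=-9216700 / 9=-1024077.78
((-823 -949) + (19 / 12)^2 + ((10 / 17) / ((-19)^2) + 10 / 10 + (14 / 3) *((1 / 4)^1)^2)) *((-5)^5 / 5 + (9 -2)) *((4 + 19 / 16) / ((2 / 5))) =66793663443565 / 4713216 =14171568.51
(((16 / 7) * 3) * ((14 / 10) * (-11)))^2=278784 / 25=11151.36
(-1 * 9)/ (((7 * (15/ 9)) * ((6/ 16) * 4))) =-18/ 35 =-0.51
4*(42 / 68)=42 / 17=2.47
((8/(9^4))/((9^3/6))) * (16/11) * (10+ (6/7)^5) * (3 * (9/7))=4092416/6947055801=0.00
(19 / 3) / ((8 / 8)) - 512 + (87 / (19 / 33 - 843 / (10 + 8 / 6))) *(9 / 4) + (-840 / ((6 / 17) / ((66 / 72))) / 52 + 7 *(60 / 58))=-203440091197 / 374636964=-543.03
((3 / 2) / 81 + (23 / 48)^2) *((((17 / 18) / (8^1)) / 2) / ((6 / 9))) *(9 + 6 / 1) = 145775 / 442368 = 0.33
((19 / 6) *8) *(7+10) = 1292 / 3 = 430.67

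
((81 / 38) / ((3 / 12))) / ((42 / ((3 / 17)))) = 0.04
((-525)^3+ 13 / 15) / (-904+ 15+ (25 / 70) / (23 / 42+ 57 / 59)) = 162813.88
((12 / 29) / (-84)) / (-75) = 1 / 15225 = 0.00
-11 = -11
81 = 81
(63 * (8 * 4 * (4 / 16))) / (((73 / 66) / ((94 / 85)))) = 3126816 / 6205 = 503.92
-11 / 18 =-0.61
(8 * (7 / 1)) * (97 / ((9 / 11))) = 6639.11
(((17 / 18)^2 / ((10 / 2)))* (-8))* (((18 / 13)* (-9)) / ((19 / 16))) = 14.98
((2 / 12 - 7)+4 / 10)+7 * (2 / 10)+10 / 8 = -227 / 60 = -3.78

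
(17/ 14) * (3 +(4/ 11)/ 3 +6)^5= 76662.62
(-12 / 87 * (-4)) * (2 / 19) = 32 / 551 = 0.06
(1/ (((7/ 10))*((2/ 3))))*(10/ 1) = 150/ 7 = 21.43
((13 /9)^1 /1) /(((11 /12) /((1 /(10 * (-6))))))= -13 /495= -0.03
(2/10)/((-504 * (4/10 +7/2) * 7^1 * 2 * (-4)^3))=1/8805888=0.00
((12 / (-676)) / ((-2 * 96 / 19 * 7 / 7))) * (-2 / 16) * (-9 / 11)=171 / 951808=0.00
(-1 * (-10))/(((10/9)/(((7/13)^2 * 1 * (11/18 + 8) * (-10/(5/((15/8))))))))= -113925/1352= -84.26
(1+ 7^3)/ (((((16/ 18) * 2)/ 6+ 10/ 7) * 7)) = 4644/ 163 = 28.49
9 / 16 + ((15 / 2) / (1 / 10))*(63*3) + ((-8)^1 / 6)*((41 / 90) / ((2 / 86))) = 30562799 / 2160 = 14149.44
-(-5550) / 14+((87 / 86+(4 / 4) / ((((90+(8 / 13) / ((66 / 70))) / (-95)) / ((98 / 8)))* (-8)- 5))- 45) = 370651978533 / 1052355598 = 352.21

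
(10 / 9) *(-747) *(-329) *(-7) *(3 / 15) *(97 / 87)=-37082906 / 87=-426240.30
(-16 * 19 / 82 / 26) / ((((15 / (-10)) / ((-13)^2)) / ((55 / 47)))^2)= -2020361200 / 815121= -2478.60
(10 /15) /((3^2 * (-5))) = -0.01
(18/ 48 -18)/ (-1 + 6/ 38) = 2679/ 128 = 20.93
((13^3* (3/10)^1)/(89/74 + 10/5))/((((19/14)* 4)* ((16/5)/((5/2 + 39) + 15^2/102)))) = 422784089/816544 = 517.77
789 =789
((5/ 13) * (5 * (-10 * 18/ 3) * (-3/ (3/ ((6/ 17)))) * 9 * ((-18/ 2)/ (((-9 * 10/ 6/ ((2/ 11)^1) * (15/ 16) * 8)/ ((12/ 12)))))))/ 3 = 4320/ 2431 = 1.78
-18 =-18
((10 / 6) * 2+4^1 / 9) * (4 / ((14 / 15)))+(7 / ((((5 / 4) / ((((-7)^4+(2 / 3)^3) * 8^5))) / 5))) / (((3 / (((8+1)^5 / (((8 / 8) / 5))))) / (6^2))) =163921835969741140 / 21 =7805801712844816.19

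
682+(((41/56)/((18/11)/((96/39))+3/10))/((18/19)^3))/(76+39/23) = 21120757590427/30968331156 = 682.01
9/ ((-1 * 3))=-3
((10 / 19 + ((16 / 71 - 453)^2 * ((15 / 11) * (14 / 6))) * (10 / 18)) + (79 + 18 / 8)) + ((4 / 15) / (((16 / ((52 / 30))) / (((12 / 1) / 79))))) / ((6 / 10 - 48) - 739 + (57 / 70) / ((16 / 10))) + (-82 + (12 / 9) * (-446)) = 19714289086620826009 / 54491352996420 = 361787.48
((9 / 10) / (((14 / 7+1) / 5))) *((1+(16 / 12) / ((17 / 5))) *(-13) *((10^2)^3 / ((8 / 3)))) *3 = -519187500 / 17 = -30540441.18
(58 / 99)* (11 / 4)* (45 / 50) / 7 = 29 / 140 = 0.21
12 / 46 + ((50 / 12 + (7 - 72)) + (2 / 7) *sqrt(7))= -8359 / 138 + 2 *sqrt(7) / 7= -59.82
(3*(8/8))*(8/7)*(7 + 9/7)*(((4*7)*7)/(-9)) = -1856/3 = -618.67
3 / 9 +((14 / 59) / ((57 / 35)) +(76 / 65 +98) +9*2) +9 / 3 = 8791036 / 72865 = 120.65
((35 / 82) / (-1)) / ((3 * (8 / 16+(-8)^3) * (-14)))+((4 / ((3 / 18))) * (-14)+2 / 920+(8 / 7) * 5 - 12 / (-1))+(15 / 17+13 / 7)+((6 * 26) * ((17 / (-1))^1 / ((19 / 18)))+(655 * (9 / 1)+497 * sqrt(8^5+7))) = 401381964890959 / 130869709740+2485 * sqrt(1311) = 93043.25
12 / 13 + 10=142 / 13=10.92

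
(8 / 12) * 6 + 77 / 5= 97 / 5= 19.40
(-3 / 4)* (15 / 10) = -9 / 8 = -1.12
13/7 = 1.86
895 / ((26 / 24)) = 10740 / 13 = 826.15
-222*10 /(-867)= 740 /289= 2.56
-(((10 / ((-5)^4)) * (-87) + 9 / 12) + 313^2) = -48984179 / 500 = -97968.36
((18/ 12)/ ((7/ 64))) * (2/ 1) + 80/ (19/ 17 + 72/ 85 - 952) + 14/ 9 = 147026578/ 5087439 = 28.90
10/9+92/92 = 19/9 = 2.11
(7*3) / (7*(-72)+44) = -0.05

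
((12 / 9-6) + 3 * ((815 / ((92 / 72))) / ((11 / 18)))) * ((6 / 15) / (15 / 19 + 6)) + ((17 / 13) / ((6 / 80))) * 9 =50487284 / 148005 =341.12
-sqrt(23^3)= -23*sqrt(23)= -110.30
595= 595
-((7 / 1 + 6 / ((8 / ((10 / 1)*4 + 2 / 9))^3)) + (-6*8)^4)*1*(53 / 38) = -2188064030417 / 295488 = -7404916.72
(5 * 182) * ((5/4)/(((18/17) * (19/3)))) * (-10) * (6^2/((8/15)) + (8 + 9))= -32680375/228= -143334.98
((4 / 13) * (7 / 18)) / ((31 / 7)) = 98 / 3627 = 0.03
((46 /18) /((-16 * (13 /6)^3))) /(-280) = 69 /1230320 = 0.00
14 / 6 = 7 / 3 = 2.33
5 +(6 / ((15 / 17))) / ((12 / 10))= 32 / 3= 10.67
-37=-37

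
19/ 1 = 19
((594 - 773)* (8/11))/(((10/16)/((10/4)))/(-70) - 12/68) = 6816320/9427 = 723.06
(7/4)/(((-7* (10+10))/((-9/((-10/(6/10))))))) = -27/4000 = -0.01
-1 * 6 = -6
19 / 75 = 0.25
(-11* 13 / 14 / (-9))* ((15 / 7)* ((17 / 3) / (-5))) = -2431 / 882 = -2.76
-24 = -24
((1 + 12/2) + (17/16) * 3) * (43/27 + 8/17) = 154361/7344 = 21.02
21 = 21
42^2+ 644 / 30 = 26782 / 15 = 1785.47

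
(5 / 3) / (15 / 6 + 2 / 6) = 10 / 17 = 0.59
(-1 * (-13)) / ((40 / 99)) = 1287 / 40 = 32.18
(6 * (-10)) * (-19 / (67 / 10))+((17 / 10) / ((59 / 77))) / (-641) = 170.15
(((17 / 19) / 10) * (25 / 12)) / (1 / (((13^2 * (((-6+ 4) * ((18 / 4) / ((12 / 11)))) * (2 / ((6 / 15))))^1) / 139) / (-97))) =790075 / 8197664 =0.10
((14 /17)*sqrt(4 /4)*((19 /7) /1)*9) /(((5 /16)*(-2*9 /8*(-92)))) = 608 /1955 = 0.31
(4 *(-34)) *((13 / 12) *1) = -442 / 3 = -147.33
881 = 881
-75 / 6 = -25 / 2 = -12.50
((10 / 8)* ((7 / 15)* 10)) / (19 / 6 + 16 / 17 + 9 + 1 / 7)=4165 / 9461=0.44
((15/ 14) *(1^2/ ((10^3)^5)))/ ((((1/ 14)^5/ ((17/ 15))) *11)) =40817/ 687500000000000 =0.00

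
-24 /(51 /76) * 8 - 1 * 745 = -17529 /17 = -1031.12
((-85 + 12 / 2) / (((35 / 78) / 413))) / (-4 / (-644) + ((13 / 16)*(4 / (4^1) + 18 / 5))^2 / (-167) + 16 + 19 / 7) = -12511979450880 / 3206969639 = -3901.50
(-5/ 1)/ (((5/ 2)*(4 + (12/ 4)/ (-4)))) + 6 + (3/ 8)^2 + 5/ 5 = 5429/ 832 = 6.53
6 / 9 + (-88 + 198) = 332 / 3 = 110.67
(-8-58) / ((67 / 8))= -528 / 67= -7.88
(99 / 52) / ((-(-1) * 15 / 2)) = 33 / 130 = 0.25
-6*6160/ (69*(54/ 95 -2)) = 146300/ 391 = 374.17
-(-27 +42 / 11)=255 / 11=23.18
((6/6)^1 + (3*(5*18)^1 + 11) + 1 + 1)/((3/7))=1988/3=662.67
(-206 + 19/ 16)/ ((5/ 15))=-9831/ 16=-614.44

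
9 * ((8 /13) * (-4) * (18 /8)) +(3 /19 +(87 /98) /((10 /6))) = -5949303 /121030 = -49.16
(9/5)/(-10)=-9/50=-0.18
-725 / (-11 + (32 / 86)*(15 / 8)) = 31175 / 443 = 70.37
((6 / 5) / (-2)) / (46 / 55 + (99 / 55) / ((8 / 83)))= -264 / 8585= -0.03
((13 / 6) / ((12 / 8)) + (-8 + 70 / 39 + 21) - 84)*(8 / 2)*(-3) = 31712 / 39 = 813.13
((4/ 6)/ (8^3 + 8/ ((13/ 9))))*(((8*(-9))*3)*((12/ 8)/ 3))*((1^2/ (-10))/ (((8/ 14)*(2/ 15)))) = 2457/ 13456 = 0.18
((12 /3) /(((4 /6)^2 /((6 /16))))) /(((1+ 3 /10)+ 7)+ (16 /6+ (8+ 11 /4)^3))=3240 /1203133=0.00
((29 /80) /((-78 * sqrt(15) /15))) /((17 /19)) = -551 * sqrt(15) /106080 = -0.02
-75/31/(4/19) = -11.49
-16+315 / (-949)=-16.33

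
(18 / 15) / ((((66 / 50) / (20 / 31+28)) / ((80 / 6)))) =118400 / 341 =347.21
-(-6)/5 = 6/5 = 1.20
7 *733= 5131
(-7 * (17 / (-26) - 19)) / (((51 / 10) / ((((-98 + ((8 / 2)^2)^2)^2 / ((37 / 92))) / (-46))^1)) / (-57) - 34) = -16966283320 / 4192945263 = -4.05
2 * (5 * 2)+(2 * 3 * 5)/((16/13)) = 355/8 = 44.38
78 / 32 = 39 / 16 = 2.44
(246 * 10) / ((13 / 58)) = 142680 / 13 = 10975.38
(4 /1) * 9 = 36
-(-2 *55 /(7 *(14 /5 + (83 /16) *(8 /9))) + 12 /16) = 25593 /18676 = 1.37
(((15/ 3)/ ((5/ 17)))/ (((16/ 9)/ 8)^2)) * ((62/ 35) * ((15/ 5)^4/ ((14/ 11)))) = 38034117/ 980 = 38810.32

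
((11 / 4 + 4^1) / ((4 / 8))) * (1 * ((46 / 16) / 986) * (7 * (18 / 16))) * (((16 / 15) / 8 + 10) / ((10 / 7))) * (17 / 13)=1734453 / 603200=2.88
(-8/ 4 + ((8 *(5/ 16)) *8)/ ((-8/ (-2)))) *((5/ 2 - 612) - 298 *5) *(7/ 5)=-88179/ 10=-8817.90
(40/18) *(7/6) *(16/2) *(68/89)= 38080/2403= 15.85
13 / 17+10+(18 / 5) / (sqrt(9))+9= 1782 / 85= 20.96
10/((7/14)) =20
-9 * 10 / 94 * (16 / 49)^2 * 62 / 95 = -142848 / 2144093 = -0.07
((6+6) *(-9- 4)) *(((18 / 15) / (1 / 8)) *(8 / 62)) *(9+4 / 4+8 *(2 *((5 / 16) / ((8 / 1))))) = -63648 / 31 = -2053.16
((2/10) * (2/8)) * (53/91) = 53/1820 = 0.03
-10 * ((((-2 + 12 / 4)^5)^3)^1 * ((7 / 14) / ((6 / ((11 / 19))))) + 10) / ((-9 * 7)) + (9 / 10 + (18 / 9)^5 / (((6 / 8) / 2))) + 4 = 1648777 / 17955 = 91.83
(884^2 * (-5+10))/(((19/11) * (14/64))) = 1375362560/133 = 10341071.88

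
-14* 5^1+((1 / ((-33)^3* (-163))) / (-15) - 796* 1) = -76091925691 / 87865965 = -866.00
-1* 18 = -18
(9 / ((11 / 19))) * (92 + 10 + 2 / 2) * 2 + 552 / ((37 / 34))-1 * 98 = 1469924 / 407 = 3611.61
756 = 756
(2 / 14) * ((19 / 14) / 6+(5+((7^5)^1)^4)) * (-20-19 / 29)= -4014827671030645705277 / 17052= -235446145380638382.90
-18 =-18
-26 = -26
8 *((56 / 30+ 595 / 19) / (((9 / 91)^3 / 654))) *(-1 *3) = -12428652531568 / 23085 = -538386507.76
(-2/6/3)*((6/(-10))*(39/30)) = 13/150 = 0.09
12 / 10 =6 / 5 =1.20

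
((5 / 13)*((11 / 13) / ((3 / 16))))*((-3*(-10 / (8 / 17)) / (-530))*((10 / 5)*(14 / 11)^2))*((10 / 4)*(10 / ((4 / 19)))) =-7913500 / 98527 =-80.32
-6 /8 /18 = -1 /24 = -0.04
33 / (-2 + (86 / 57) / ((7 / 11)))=13167 / 148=88.97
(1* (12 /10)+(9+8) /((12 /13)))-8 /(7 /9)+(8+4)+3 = 10219 /420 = 24.33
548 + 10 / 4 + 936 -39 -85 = 2725 / 2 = 1362.50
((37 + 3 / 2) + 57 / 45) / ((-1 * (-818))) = 1193 / 24540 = 0.05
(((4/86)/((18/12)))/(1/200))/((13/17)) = 13600/1677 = 8.11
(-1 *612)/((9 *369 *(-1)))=68/369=0.18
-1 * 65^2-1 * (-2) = -4223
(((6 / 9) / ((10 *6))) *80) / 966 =4 / 4347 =0.00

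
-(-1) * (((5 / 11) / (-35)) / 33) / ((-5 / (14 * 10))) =4 / 363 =0.01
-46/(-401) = 46/401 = 0.11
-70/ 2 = -35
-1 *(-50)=50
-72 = -72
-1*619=-619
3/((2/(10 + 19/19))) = 33/2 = 16.50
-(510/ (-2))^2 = -65025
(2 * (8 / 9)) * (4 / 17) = 64 / 153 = 0.42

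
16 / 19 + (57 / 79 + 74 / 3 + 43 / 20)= 2555929 / 90060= 28.38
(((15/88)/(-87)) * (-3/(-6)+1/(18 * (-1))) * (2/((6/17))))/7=-85/120582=-0.00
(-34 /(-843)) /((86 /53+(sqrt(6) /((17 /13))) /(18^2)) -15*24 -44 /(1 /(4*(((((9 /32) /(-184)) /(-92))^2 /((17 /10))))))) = -606344090832378572501271629463552 /5387761605271040628561804057797404619 -3993263845256203501540737024*sqrt(6) /5387761605271040628561804057797404619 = -0.00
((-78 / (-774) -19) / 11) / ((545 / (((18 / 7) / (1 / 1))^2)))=-263304 / 12631465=-0.02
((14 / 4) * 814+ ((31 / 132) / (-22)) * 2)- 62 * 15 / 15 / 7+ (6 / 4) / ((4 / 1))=57741613 / 20328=2840.50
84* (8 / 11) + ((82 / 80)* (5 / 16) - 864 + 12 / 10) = -5641777 / 7040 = -801.39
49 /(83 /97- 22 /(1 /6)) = -4753 /12721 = -0.37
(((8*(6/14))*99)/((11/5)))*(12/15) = 864/7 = 123.43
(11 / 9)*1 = 11 / 9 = 1.22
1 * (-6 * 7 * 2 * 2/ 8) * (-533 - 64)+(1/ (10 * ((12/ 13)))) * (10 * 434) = 78043/ 6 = 13007.17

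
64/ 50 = 32/ 25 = 1.28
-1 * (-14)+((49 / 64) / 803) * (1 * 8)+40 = 54.01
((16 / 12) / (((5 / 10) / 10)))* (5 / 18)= 200 / 27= 7.41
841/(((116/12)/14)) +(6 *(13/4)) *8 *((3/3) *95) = 16038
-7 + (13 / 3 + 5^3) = 367 / 3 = 122.33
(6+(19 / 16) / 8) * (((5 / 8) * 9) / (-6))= -11805 / 2048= -5.76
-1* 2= -2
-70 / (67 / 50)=-3500 / 67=-52.24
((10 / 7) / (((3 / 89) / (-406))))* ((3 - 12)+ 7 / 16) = 1767985 / 12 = 147332.08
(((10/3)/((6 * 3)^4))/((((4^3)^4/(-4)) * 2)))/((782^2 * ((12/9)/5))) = -25/1077019142818627584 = -0.00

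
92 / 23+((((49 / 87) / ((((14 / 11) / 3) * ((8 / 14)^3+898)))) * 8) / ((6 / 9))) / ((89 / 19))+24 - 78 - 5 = -55.00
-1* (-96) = 96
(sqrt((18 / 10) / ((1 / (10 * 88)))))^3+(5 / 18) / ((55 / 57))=19 / 66+19008 * sqrt(11)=63042.69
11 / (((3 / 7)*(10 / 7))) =539 / 30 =17.97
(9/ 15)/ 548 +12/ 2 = 6.00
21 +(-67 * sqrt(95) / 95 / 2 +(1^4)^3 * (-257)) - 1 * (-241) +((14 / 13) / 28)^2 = 3381 / 676 - 67 * sqrt(95) / 190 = 1.56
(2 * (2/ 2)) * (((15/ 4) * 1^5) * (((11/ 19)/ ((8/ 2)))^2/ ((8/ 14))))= 0.27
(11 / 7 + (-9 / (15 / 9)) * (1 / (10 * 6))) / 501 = 1037 / 350700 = 0.00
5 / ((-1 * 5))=-1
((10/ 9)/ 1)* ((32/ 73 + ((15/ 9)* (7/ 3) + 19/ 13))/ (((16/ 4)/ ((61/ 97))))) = 7539905/ 7456293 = 1.01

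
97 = 97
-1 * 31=-31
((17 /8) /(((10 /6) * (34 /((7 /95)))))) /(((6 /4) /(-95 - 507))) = -2107 /1900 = -1.11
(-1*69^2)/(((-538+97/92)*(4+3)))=438012/345793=1.27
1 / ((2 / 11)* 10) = 11 / 20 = 0.55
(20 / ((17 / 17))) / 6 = 10 / 3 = 3.33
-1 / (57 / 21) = -0.37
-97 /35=-2.77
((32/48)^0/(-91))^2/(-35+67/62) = -62/17414943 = -0.00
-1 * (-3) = 3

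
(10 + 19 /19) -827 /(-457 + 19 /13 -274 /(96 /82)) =2624663 /215149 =12.20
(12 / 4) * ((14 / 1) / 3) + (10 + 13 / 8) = 205 / 8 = 25.62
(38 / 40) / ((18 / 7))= 133 / 360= 0.37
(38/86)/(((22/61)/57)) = 66063/946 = 69.83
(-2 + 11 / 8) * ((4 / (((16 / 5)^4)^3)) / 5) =-244140625 / 562949953421312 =-0.00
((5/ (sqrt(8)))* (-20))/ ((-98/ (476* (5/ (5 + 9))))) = 2125* sqrt(2)/ 49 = 61.33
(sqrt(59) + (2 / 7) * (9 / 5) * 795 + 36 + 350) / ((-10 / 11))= -30602 / 35 - 11 * sqrt(59) / 10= -882.79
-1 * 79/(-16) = 79/16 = 4.94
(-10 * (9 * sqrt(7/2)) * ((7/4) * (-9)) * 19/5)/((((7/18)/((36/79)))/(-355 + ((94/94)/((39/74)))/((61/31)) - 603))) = -189214743528 * sqrt(14)/62647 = -11301047.82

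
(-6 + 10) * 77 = 308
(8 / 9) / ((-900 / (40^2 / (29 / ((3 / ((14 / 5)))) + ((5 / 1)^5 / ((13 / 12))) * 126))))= -4160 / 956883753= -0.00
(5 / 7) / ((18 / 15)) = 25 / 42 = 0.60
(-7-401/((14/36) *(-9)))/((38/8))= 3012/133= 22.65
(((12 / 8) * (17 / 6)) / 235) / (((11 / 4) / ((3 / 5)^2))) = 0.00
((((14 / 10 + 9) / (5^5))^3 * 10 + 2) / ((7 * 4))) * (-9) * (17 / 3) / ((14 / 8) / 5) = -77819838560766 / 7476806640625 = -10.41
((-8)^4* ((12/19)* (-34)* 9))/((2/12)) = -90243072/19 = -4749635.37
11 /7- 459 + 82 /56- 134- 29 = -17331 /28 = -618.96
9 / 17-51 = -858 / 17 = -50.47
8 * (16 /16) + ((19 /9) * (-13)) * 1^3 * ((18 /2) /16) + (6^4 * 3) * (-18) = -1119863 /16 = -69991.44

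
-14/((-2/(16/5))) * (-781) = -87472/5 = -17494.40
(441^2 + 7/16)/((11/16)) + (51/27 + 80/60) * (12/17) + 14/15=793493263/2805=282885.30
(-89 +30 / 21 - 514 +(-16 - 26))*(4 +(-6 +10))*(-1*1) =36040 / 7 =5148.57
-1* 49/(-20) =49/20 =2.45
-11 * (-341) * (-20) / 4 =-18755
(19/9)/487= 19/4383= 0.00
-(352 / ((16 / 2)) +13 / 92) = -4061 / 92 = -44.14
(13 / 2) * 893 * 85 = 986765 / 2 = 493382.50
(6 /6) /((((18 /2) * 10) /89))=89 /90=0.99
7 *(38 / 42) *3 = 19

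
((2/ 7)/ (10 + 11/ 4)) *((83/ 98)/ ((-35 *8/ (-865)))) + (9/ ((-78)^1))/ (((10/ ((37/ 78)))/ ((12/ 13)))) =0.05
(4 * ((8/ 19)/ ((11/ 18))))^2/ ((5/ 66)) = 1990656/ 19855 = 100.26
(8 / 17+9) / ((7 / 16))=368 / 17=21.65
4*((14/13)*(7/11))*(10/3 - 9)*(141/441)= -6392/1287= -4.97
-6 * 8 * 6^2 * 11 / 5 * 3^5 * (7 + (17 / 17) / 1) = -36951552 / 5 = -7390310.40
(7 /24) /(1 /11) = 77 /24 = 3.21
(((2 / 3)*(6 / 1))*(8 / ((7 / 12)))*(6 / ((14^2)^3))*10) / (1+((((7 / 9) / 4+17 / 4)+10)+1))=810 / 30471091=0.00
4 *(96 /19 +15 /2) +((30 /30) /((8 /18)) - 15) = 2847 /76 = 37.46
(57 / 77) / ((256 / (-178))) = -5073 / 9856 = -0.51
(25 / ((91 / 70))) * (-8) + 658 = 6554 / 13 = 504.15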